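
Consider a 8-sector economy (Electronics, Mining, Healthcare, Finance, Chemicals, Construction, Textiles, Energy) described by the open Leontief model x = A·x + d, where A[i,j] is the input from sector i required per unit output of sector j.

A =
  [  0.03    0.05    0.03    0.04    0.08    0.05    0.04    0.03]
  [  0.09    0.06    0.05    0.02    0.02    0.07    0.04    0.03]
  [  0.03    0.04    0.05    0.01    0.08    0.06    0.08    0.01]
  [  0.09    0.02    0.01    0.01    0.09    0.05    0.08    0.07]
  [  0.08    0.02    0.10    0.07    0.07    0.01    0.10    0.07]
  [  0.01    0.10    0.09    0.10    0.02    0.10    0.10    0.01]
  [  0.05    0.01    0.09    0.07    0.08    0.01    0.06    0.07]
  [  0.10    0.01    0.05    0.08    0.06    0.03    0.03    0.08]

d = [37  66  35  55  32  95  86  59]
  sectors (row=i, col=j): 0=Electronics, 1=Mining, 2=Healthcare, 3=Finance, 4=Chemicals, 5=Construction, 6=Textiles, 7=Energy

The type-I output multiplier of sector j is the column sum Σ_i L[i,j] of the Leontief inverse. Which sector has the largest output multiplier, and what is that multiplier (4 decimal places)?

Textiles (1.9381)

Form M = I − A:
  [  0.97   -0.05   -0.03   -0.04   -0.08   -0.05   -0.04   -0.03]
  [ -0.09    0.94   -0.05   -0.02   -0.02   -0.07   -0.04   -0.03]
  [ -0.03   -0.04    0.95   -0.01   -0.08   -0.06   -0.08   -0.01]
  [ -0.09   -0.02   -0.01    0.99   -0.09   -0.05   -0.08   -0.07]
  [ -0.08   -0.02   -0.10   -0.07    0.93   -0.01   -0.10   -0.07]
  [ -0.01   -0.10   -0.09   -0.10   -0.02    0.90   -0.10   -0.01]
  [ -0.05   -0.01   -0.09   -0.07   -0.08   -0.01    0.94   -0.07]
  [ -0.10   -0.01   -0.05   -0.08   -0.06   -0.03   -0.03    0.92]
Leontief inverse L = M⁻¹:
  [  1.0677    0.0736    0.0693    0.0724    0.1191    0.0779    0.0835    0.0597]
  [  0.1249    1.0892    0.0888    0.0531    0.0600    0.1040    0.0830    0.0566]
  [  0.0653    0.0647    1.0936    0.0445    0.1206    0.0881    0.1258    0.0392]
  [  0.1338    0.0460    0.0578    1.0528    0.1391    0.0799    0.1289    0.1079]
  [  0.1338    0.0480    0.1528    0.1133    1.1341    0.0459    0.1596    0.1151]
  [  0.0626    0.1386    0.1459    0.1439    0.0769    1.1474    0.1651    0.0500]
  [  0.0973    0.0334    0.1351    0.1070    0.1346    0.0404    1.1121    0.1092]
  [  0.1465    0.0361    0.0921    0.1180    0.1131    0.0631    0.0801    1.1183]
Total output x = L · d:
  x_0 = 1.0677·37 + 0.0736·66 + 0.0693·35 + 0.0724·55 + 0.1191·32 + 0.0779·95 + 0.0835·86 + 0.0597·59 = 72.6900
  x_1 = 0.1249·37 + 1.0892·66 + 0.0888·35 + 0.0531·55 + 0.0600·32 + 0.1040·95 + 0.0830·86 + 0.0566·59 = 104.8170
  x_2 = 0.0653·37 + 0.0647·66 + 1.0936·35 + 0.0445·55 + 0.1206·32 + 0.0881·95 + 0.1258·86 + 0.0392·59 = 72.7722
  x_3 = 0.1338·37 + 0.0460·66 + 0.0578·35 + 1.0528·55 + 0.1391·32 + 0.0799·95 + 0.1289·86 + 0.1079·59 = 97.4036
  x_4 = 0.1338·37 + 0.0480·66 + 0.1528·35 + 0.1133·55 + 1.1341·32 + 0.0459·95 + 0.1596·86 + 0.1151·59 = 80.8625
  x_5 = 0.0626·37 + 0.1386·66 + 0.1459·35 + 0.1439·55 + 0.0769·32 + 1.1474·95 + 0.1651·86 + 0.0500·59 = 153.0894
  x_6 = 0.0973·37 + 0.0334·66 + 0.1351·35 + 0.1070·55 + 0.1346·32 + 0.0404·95 + 1.1121·86 + 0.1092·59 = 126.6486
  x_7 = 0.1465·37 + 0.0361·66 + 0.0921·35 + 0.1180·55 + 0.1131·32 + 0.0631·95 + 0.0801·86 + 1.1183·59 = 99.9913
Output multipliers (column sums of L):
  Electronics: 1.8319
  Mining: 1.5294
  Healthcare: 1.8354
  Finance: 1.7049
  Chemicals: 1.8976
  Construction: 1.6467
  Textiles: 1.9381
  Energy: 1.6560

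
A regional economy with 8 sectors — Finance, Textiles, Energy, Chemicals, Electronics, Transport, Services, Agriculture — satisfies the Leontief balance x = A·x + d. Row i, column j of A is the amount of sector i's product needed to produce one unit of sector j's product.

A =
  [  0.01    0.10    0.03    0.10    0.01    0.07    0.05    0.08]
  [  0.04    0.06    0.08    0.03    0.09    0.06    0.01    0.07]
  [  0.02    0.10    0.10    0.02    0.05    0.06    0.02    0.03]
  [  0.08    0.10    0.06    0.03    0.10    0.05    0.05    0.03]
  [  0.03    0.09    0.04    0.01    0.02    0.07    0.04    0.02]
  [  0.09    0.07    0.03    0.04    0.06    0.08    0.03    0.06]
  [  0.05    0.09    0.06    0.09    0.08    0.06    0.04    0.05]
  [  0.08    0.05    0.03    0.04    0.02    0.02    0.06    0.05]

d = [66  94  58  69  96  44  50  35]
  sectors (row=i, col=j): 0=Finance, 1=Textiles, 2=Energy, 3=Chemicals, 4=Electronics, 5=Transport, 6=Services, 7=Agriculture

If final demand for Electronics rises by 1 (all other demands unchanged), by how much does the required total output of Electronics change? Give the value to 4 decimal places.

1.0527

Form M = I − A:
  [  0.99   -0.10   -0.03   -0.10   -0.01   -0.07   -0.05   -0.08]
  [ -0.04    0.94   -0.08   -0.03   -0.09   -0.06   -0.01   -0.07]
  [ -0.02   -0.10    0.90   -0.02   -0.05   -0.06   -0.02   -0.03]
  [ -0.08   -0.10   -0.06    0.97   -0.10   -0.05   -0.05   -0.03]
  [ -0.03   -0.09   -0.04   -0.01    0.98   -0.07   -0.04   -0.02]
  [ -0.09   -0.07   -0.03   -0.04   -0.06    0.92   -0.03   -0.06]
  [ -0.05   -0.09   -0.06   -0.09   -0.08   -0.06    0.96   -0.05]
  [ -0.08   -0.05   -0.03   -0.04   -0.02   -0.02   -0.06    0.95]
Leontief inverse L = M⁻¹:
  [  1.0548    0.1624    0.0742    0.1329    0.0589    0.1151    0.0786    0.1200]
  [  0.0761    1.1201    0.1211    0.0583    0.1273    0.1043    0.0364    0.1058]
  [  0.0522    0.1553    1.1419    0.0453    0.0886    0.1019    0.0413    0.0638]
  [  0.1190    0.1708    0.1079    1.0669    0.1456    0.1031    0.0797    0.0735]
  [  0.0580    0.1343    0.0720    0.0342    1.0527    0.1047    0.0580    0.0500]
  [  0.1299    0.1343    0.0708    0.0763    0.1011    1.1281    0.0595    0.1020]
  [  0.0952    0.1640    0.1104    0.1266    0.1310    0.1139    1.0721    0.0940]
  [  0.1095    0.1007    0.0632    0.0709    0.0532    0.0559    0.0834    1.0825]
Total output x = L · d:
  x_0 = 1.0548·66 + 0.1624·94 + 0.0742·58 + 0.1329·69 + 0.0589·96 + 0.1151·44 + 0.0786·50 + 0.1200·35 = 117.2066
  x_1 = 0.0761·66 + 1.1201·94 + 0.1211·58 + 0.0583·69 + 0.1273·96 + 0.1043·44 + 0.0364·50 + 0.1058·35 = 143.6869
  x_2 = 0.0522·66 + 0.1553·94 + 1.1419·58 + 0.0453·69 + 0.0886·96 + 0.1019·44 + 0.0413·50 + 0.0638·35 = 104.6820
  x_3 = 0.1190·66 + 0.1708·94 + 0.1079·58 + 1.0669·69 + 0.1456·96 + 0.1031·44 + 0.0797·50 + 0.0735·35 = 128.8552
  x_4 = 0.0580·66 + 0.1343·94 + 0.0720·58 + 0.0342·69 + 1.0527·96 + 0.1047·44 + 0.0580·50 + 0.0500·35 = 133.2910
  x_5 = 0.1299·66 + 0.1343·94 + 0.0708·58 + 0.0763·69 + 0.1011·96 + 1.1281·44 + 0.0595·50 + 0.1020·35 = 96.4464
  x_6 = 0.0952·66 + 0.1640·94 + 0.1104·58 + 0.1266·69 + 0.1310·96 + 0.1139·44 + 1.0721·50 + 0.0940·35 = 111.3164
  x_7 = 0.1095·66 + 0.1007·94 + 0.0632·58 + 0.0709·69 + 0.0532·96 + 0.0559·44 + 0.0834·50 + 1.0825·35 = 74.8729
Δx_4 = L[4,4] · Δd_4 = 1.0527 · 1 = 1.0527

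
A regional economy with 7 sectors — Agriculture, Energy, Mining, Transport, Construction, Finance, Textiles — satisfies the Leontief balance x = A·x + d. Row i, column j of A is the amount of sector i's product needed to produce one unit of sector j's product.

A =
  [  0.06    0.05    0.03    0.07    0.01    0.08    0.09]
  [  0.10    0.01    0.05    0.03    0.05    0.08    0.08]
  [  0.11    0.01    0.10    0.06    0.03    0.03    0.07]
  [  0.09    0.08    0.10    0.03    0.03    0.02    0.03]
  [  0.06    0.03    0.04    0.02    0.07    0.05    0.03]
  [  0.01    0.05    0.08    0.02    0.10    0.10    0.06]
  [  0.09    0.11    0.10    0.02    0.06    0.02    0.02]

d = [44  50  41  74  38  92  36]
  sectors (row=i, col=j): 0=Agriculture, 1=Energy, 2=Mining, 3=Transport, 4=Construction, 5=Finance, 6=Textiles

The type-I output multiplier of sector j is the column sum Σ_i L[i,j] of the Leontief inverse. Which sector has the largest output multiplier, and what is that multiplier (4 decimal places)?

Form M = I − A:
  [  0.94   -0.05   -0.03   -0.07   -0.01   -0.08   -0.09]
  [ -0.10    0.99   -0.05   -0.03   -0.05   -0.08   -0.08]
  [ -0.11   -0.01    0.90   -0.06   -0.03   -0.03   -0.07]
  [ -0.09   -0.08   -0.10    0.97   -0.03   -0.02   -0.03]
  [ -0.06   -0.03   -0.04   -0.02    0.93   -0.05   -0.03]
  [ -0.01   -0.05   -0.08   -0.02   -0.10    0.90   -0.06]
  [ -0.09   -0.11   -0.10   -0.02   -0.06   -0.02    0.98]
Leontief inverse L = M⁻¹:
  [  1.1069    0.0853    0.0781    0.0932    0.0426    0.1158    0.1254]
  [  0.1454    1.0443    0.0961    0.0553    0.0828    0.1174    0.1169]
  [  0.1625    0.0441    1.1493    0.0890    0.0580    0.0643    0.1091]
  [  0.1400    0.1061    0.1430    1.0569    0.0563    0.0548    0.0692]
  [  0.0939    0.0521    0.0723    0.0382    1.0948    0.0783    0.0575]
  [  0.0580    0.0801    0.1293    0.0430    0.1391    1.1385    0.0964]
  [  0.1443    0.1365    0.1452    0.0486    0.0901    0.0595    1.0631]
Total output x = L · d:
  x_0 = 1.1069·44 + 0.0853·50 + 0.0781·41 + 0.0932·74 + 0.0426·38 + 0.1158·92 + 0.1254·36 = 79.8571
  x_1 = 0.1454·44 + 1.0443·50 + 0.0961·41 + 0.0553·74 + 0.0828·38 + 0.1174·92 + 0.1169·36 = 84.7908
  x_2 = 0.1625·44 + 0.0441·50 + 1.1493·41 + 0.0890·74 + 0.0580·38 + 0.0643·92 + 0.1091·36 = 75.1068
  x_3 = 0.1400·44 + 0.1061·50 + 0.1430·41 + 1.0569·74 + 0.0563·38 + 0.0548·92 + 0.0692·36 = 105.2073
  x_4 = 0.0939·44 + 0.0521·50 + 0.0723·41 + 0.0382·74 + 1.0948·38 + 0.0783·92 + 0.0575·36 = 63.4060
  x_5 = 0.0580·44 + 0.0801·50 + 0.1293·41 + 0.0430·74 + 0.1391·38 + 1.1385·92 + 0.0964·36 = 128.5395
  x_6 = 0.1443·44 + 0.1365·50 + 0.1452·41 + 0.0486·74 + 0.0901·38 + 0.0595·92 + 1.0631·36 = 69.9022
Output multipliers (column sums of L):
  Agriculture: 1.8510
  Energy: 1.5486
  Mining: 1.8133
  Transport: 1.4241
  Construction: 1.5636
  Finance: 1.6286
  Textiles: 1.6375

Agriculture (1.8510)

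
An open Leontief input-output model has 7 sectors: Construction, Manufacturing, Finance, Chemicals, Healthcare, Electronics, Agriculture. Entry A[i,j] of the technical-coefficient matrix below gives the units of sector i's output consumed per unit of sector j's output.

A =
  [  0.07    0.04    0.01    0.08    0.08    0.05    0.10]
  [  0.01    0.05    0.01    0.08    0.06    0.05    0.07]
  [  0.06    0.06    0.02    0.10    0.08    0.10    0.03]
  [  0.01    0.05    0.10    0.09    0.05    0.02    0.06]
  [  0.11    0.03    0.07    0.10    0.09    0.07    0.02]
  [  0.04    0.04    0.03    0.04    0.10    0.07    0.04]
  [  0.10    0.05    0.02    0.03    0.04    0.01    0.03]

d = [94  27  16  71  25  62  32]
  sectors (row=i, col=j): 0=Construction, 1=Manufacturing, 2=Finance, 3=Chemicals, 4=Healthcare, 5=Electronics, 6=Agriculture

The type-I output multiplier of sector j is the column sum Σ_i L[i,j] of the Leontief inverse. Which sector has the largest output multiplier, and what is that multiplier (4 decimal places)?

Chemicals (1.8601)

Form M = I − A:
  [  0.93   -0.04   -0.01   -0.08   -0.08   -0.05   -0.10]
  [ -0.01    0.95   -0.01   -0.08   -0.06   -0.05   -0.07]
  [ -0.06   -0.06    0.98   -0.10   -0.08   -0.10   -0.03]
  [ -0.01   -0.05   -0.10    0.91   -0.05   -0.02   -0.06]
  [ -0.11   -0.03   -0.07   -0.10    0.91   -0.07   -0.02]
  [ -0.04   -0.04   -0.03   -0.04   -0.10    0.93   -0.04]
  [ -0.10   -0.05   -0.02   -0.03   -0.04   -0.01    0.97]
Leontief inverse L = M⁻¹:
  [  1.1132    0.0709    0.0398    0.1306    0.1282    0.0819    0.1352]
  [  0.0399    1.0739    0.0346    0.1187    0.0962    0.0744    0.0951]
  [  0.0997    0.0925    1.0534    0.1557    0.1341    0.1378    0.0676]
  [  0.0441    0.0797    0.1276    1.1392    0.0926    0.0528    0.0888]
  [  0.1571    0.0665    0.1061    0.1649    1.1508    0.1143    0.0629]
  [  0.0771    0.0658    0.0556    0.0853    0.1448    1.1024    0.0681]
  [  0.1275    0.0705    0.0365    0.0657    0.0728    0.0328    1.0572]
Total output x = L · d:
  x_0 = 1.1132·94 + 0.0709·27 + 0.0398·16 + 0.1306·71 + 0.1282·25 + 0.0819·62 + 0.1352·32 = 129.0725
  x_1 = 0.0399·94 + 1.0739·27 + 0.0346·16 + 0.1187·71 + 0.0962·25 + 0.0744·62 + 0.0951·32 = 51.7846
  x_2 = 0.0997·94 + 0.0925·27 + 1.0534·16 + 0.1557·71 + 0.1341·25 + 0.1378·62 + 0.0676·32 = 53.8374
  x_3 = 0.0441·94 + 0.0797·27 + 0.1276·16 + 1.1392·71 + 0.0926·25 + 0.0528·62 + 0.0888·32 = 97.6563
  x_4 = 0.1571·94 + 0.0665·27 + 0.1061·16 + 0.1649·71 + 1.1508·25 + 0.1143·62 + 0.0629·32 = 67.8359
  x_5 = 0.0771·94 + 0.0658·27 + 0.0556·16 + 0.0853·71 + 0.1448·25 + 1.1024·62 + 0.0681·32 = 90.1206
  x_6 = 0.1275·94 + 0.0705·27 + 0.0365·16 + 0.0657·71 + 0.0728·25 + 0.0328·62 + 1.0572·32 = 56.8222
Output multipliers (column sums of L):
  Construction: 1.6586
  Manufacturing: 1.5197
  Finance: 1.4536
  Chemicals: 1.8601
  Healthcare: 1.8196
  Electronics: 1.5963
  Agriculture: 1.5750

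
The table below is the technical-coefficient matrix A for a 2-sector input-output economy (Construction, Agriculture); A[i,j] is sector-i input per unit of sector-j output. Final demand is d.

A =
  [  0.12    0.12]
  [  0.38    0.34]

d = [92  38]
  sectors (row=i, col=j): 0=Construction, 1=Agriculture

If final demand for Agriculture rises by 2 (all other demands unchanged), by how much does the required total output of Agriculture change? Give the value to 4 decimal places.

3.2885

Form M = I − A:
  [  0.88   -0.12]
  [ -0.38    0.66]
Leontief inverse L = M⁻¹:
  [  1.2332    0.2242]
  [  0.7100    1.6442]
Total output x = L · d:
  x_0 = 1.2332·92 + 0.2242·38 = 121.9731
  x_1 = 0.7100·92 + 1.6442·38 = 127.8027
Δx_1 = L[1,1] · Δd_1 = 1.6442 · 2 = 3.2885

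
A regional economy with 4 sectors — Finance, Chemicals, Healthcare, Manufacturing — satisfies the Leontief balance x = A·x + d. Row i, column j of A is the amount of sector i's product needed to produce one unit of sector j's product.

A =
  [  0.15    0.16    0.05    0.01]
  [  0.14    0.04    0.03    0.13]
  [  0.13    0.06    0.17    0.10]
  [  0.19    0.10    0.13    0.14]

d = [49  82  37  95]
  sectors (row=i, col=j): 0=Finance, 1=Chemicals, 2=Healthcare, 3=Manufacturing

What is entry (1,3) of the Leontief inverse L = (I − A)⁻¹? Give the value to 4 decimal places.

Form M = I − A:
  [  0.85   -0.16   -0.05   -0.01]
  [ -0.14    0.96   -0.03   -0.13]
  [ -0.13   -0.06    0.83   -0.10]
  [ -0.19   -0.10   -0.13    0.86]
Leontief inverse L = M⁻¹:
  [  1.2394    0.2184    0.0917    0.0581]
  [  0.2346    1.1046    0.0821    0.1792]
  [  0.2519    0.1378    1.2515    0.1693]
  [  0.3392    0.1975    0.2190    1.2221]
Total output x = L · d:
  x_0 = 1.2394·49 + 0.2184·82 + 0.0917·37 + 0.0581·95 = 87.5453
  x_1 = 0.2346·49 + 1.1046·82 + 0.0821·37 + 0.1792·95 = 122.1346
  x_2 = 0.2519·49 + 0.1378·82 + 1.2515·37 + 0.1693·95 = 86.0366
  x_3 = 0.3392·49 + 0.1975·82 + 0.2190·37 + 1.2221·95 = 157.0137

L[1,3] = 0.1792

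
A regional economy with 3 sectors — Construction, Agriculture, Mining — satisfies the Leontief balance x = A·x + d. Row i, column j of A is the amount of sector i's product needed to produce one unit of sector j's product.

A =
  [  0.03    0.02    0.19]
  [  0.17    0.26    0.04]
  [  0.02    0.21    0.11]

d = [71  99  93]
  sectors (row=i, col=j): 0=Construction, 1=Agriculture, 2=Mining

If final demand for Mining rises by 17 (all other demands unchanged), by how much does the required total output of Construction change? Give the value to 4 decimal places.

3.8893

Form M = I − A:
  [  0.97   -0.02   -0.19]
  [ -0.17    0.74   -0.04]
  [ -0.02   -0.21    0.89]
Leontief inverse L = M⁻¹:
  [  1.0520    0.0934    0.2288]
  [  0.2461    1.3906    0.1150]
  [  0.0817    0.3302    1.1559]
Total output x = L · d:
  x_0 = 1.0520·71 + 0.0934·99 + 0.2288·93 = 105.2115
  x_1 = 0.2461·71 + 1.3906·99 + 0.1150·93 = 165.8454
  x_2 = 0.0817·71 + 0.3302·99 + 1.1559·93 = 145.9907
Δx_0 = L[0,2] · Δd_2 = 0.2288 · 17 = 3.8893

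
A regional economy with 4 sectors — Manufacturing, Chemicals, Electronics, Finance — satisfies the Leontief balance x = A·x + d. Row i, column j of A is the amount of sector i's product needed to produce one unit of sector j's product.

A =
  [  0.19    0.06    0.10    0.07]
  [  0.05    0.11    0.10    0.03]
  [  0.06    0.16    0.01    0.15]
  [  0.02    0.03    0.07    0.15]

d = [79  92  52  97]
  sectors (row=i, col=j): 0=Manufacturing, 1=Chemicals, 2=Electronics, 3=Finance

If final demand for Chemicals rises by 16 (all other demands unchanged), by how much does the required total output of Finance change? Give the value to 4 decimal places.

Form M = I − A:
  [  0.81   -0.06   -0.10   -0.07]
  [ -0.05    0.89   -0.10   -0.03]
  [ -0.06   -0.16    0.99   -0.15]
  [ -0.02   -0.03   -0.07    0.85]
Leontief inverse L = M⁻¹:
  [  1.2560    0.1158    0.1480    0.1336]
  [  0.0827    1.1549    0.1300    0.0705]
  [  0.0956    0.2028    1.0545    0.2011]
  [  0.0403    0.0602    0.0949    1.1987]
Total output x = L · d:
  x_0 = 1.2560·79 + 0.1158·92 + 0.1480·52 + 0.1336·97 = 130.5343
  x_1 = 0.0827·79 + 1.1549·92 + 0.1300·52 + 0.0705·97 = 126.3814
  x_2 = 0.0956·79 + 0.2028·92 + 1.0545·52 + 0.2011·97 = 100.5481
  x_3 = 0.0403·79 + 0.0602·92 + 0.0949·52 + 1.1987·97 = 129.9300
Δx_3 = L[3,1] · Δd_1 = 0.0602 · 16 = 0.9630

0.9630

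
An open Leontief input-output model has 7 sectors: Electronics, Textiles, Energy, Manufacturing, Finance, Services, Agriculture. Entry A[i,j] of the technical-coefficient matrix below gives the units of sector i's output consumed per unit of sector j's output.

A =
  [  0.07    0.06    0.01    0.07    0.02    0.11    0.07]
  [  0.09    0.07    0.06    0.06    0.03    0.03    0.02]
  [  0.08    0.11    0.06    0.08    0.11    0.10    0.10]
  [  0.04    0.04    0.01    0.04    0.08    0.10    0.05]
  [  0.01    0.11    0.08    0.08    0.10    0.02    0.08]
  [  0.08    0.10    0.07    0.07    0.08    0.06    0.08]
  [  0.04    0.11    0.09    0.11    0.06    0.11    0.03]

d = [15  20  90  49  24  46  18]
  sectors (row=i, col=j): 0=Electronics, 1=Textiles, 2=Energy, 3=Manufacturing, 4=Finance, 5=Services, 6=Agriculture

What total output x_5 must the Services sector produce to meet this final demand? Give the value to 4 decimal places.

Form M = I − A:
  [  0.93   -0.06   -0.01   -0.07   -0.02   -0.11   -0.07]
  [ -0.09    0.93   -0.06   -0.06   -0.03   -0.03   -0.02]
  [ -0.08   -0.11    0.94   -0.08   -0.11   -0.10   -0.10]
  [ -0.04   -0.04   -0.01    0.96   -0.08   -0.10   -0.05]
  [ -0.01   -0.11   -0.08   -0.08    0.90   -0.02   -0.08]
  [ -0.08   -0.10   -0.07   -0.07   -0.08    0.94   -0.08]
  [ -0.04   -0.11   -0.09   -0.11   -0.06   -0.11    0.97]
Leontief inverse L = M⁻¹:
  [  1.1170    0.1231    0.0504    0.1244    0.0687    0.1681    0.1143]
  [  0.1316    1.1236    0.0922    0.1063    0.0723    0.0810    0.0603]
  [  0.1502    0.2131    1.1273    0.1673    0.1911    0.1862    0.1712]
  [  0.0787    0.0994    0.0493    1.0895    0.1271    0.1470    0.0916]
  [  0.0612    0.1881    0.1321    0.1454    1.1640    0.0829    0.1322]
  [  0.1401    0.1860    0.1253    0.1433    0.1475    1.1343    0.1400]
  [  0.1035    0.1963    0.1451    0.1815    0.1319    0.1838    1.0928]
Total output x = L · d:
  x_0 = 1.1170·15 + 0.1231·20 + 0.0504·90 + 0.1244·49 + 0.0687·24 + 0.1681·46 + 0.1143·18 = 41.2820
  x_1 = 0.1316·15 + 1.1236·20 + 0.0922·90 + 0.1063·49 + 0.0723·24 + 0.0810·46 + 0.0603·18 = 44.5020
  x_2 = 0.1502·15 + 0.2131·20 + 1.1273·90 + 0.1673·49 + 0.1911·24 + 0.1862·46 + 0.1712·18 = 132.4071
  x_3 = 0.0787·15 + 0.0994·20 + 0.0493·90 + 1.0895·49 + 0.1271·24 + 0.1470·46 + 0.0916·18 = 72.4514
  x_4 = 0.0612·15 + 0.1881·20 + 0.1321·90 + 0.1454·49 + 1.1640·24 + 0.0829·46 + 0.1322·18 = 57.8242
  x_5 = 0.1401·15 + 0.1860·20 + 0.1253·90 + 0.1433·49 + 0.1475·24 + 1.1343·46 + 0.1400·18 = 82.3581
  x_6 = 0.1035·15 + 0.1963·20 + 0.1451·90 + 0.1815·49 + 0.1319·24 + 0.1838·46 + 1.0928·18 = 58.7233

82.3581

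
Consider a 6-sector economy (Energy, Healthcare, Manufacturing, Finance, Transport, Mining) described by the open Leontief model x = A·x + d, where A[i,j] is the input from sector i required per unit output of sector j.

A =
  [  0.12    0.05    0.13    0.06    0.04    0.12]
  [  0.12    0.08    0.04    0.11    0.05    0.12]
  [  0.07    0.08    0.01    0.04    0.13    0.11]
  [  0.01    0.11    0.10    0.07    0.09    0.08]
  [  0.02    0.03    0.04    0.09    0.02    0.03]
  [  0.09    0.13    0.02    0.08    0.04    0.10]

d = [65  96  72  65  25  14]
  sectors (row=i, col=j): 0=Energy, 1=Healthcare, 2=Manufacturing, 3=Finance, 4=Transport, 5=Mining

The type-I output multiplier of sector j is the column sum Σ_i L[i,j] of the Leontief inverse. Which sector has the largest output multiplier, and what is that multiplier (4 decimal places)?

Form M = I − A:
  [  0.88   -0.05   -0.13   -0.06   -0.04   -0.12]
  [ -0.12    0.92   -0.04   -0.11   -0.05   -0.12]
  [ -0.07   -0.08    0.99   -0.04   -0.13   -0.11]
  [ -0.01   -0.11   -0.10    0.93   -0.09   -0.08]
  [ -0.02   -0.03   -0.04   -0.09    0.98   -0.03]
  [ -0.09   -0.13   -0.02   -0.08   -0.04    0.90]
Leontief inverse L = M⁻¹:
  [  1.1942    0.1297    0.1834    0.1283    0.1002    0.2137]
  [  0.1924    1.1613    0.0992    0.1825    0.1057    0.2124]
  [  0.1264    0.1414    1.0531    0.1019    0.1687    0.1791]
  [  0.0673    0.1778    0.1393    1.1336    0.1407    0.1552]
  [  0.0464    0.0665    0.0647    0.1210    1.0482    0.0687]
  [  0.1581    0.2026    0.0713    0.1476    0.0881    1.1840]
Total output x = L · d:
  x_0 = 1.1942·65 + 0.1297·96 + 0.1834·72 + 0.1283·65 + 0.1002·25 + 0.2137·14 = 117.1140
  x_1 = 0.1924·65 + 1.1613·96 + 0.0992·72 + 0.1825·65 + 0.1057·25 + 0.2124·14 = 148.6189
  x_2 = 0.1264·65 + 0.1414·96 + 1.0531·72 + 0.1019·65 + 0.1687·25 + 0.1791·14 = 110.9697
  x_3 = 0.0673·65 + 0.1778·96 + 0.1393·72 + 1.1336·65 + 0.1407·25 + 0.1552·14 = 110.8534
  x_4 = 0.0464·65 + 0.0665·96 + 0.0647·72 + 0.1210·65 + 1.0482·25 + 0.0687·14 = 49.0954
  x_5 = 0.1581·65 + 0.2026·96 + 0.0713·72 + 0.1476·65 + 0.0881·25 + 1.1840·14 = 63.2358
Output multipliers (column sums of L):
  Energy: 1.7848
  Healthcare: 1.8794
  Manufacturing: 1.6111
  Finance: 1.8150
  Transport: 1.6517
  Mining: 2.0130

Mining (2.0130)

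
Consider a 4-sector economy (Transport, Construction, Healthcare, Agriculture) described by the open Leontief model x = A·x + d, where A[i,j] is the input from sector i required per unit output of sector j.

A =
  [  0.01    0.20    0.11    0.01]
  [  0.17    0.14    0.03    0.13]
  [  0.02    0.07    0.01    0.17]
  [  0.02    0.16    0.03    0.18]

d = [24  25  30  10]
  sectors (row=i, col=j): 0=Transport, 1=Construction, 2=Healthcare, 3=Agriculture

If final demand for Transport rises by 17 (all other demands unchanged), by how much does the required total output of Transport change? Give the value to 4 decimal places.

Form M = I − A:
  [  0.99   -0.20   -0.11   -0.01]
  [ -0.17    0.86   -0.03   -0.13]
  [ -0.02   -0.07    0.99   -0.17]
  [ -0.02   -0.16   -0.03    0.82]
Leontief inverse L = M⁻¹:
  [  1.0612    0.2727    0.1287    0.0828]
  [  0.2222    1.2605    0.0695    0.2169]
  [  0.0494    0.1389    1.0269    0.2355]
  [  0.0711    0.2577    0.0543    1.2725]
Total output x = L · d:
  x_0 = 1.0612·24 + 0.2727·25 + 0.1287·30 + 0.0828·10 = 36.9747
  x_1 = 0.2222·24 + 1.2605·25 + 0.0695·30 + 0.2169·10 = 41.0992
  x_2 = 0.0494·24 + 0.1389·25 + 1.0269·30 + 0.2355·10 = 37.8196
  x_3 = 0.0711·24 + 0.2577·25 + 0.0543·30 + 1.2725·10 = 22.4999
Δx_0 = L[0,0] · Δd_0 = 1.0612 · 17 = 18.0404

18.0404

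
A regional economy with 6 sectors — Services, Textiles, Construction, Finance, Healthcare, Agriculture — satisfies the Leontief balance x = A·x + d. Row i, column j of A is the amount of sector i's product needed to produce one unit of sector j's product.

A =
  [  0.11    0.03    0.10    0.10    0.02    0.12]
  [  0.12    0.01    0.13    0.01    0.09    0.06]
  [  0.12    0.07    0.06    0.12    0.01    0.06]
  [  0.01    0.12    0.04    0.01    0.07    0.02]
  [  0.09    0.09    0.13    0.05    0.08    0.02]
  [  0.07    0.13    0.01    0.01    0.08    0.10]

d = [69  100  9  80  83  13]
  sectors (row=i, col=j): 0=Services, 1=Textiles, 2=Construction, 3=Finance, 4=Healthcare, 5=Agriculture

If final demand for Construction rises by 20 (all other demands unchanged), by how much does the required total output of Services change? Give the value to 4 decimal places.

Form M = I − A:
  [  0.89   -0.03   -0.10   -0.10   -0.02   -0.12]
  [ -0.12    0.99   -0.13   -0.01   -0.09   -0.06]
  [ -0.12   -0.07    0.94   -0.12   -0.01   -0.06]
  [ -0.01   -0.12   -0.04    0.99   -0.07   -0.02]
  [ -0.09   -0.09   -0.13   -0.05    0.92   -0.02]
  [ -0.07   -0.13   -0.01   -0.01   -0.08    0.90]
Leontief inverse L = M⁻¹:
  [  1.1791    0.0933    0.1550    0.1438    0.0629    0.1784]
  [  0.1908    1.0627    0.1883    0.0603    0.1246    0.1129]
  [  0.1825    0.1228    1.1150    0.1585    0.0498    0.1115]
  [  0.0569    0.1483    0.0848    1.0331    0.0995    0.0483]
  [  0.1659    0.1423    0.1973    0.0994    1.1204    0.0719]
  [  0.1367    0.1764    0.0701    0.0420    0.1241    1.1495]
Total output x = L · d:
  x_0 = 1.1791·69 + 0.0933·100 + 0.1550·9 + 0.1438·80 + 0.0629·83 + 0.1784·13 = 111.1219
  x_1 = 0.1908·69 + 1.0627·100 + 0.1883·9 + 0.0603·80 + 0.1246·83 + 0.1129·13 = 137.7530
  x_2 = 0.1825·69 + 0.1228·100 + 1.1150·9 + 0.1585·80 + 0.0498·83 + 0.1115·13 = 53.1661
  x_3 = 0.0569·69 + 0.1483·100 + 0.0848·9 + 1.0331·80 + 0.0995·83 + 0.0483·13 = 111.0585
  x_4 = 0.1659·69 + 0.1423·100 + 0.1973·9 + 0.0994·80 + 1.1204·83 + 0.0719·13 = 129.3363
  x_5 = 0.1367·69 + 0.1764·100 + 0.0701·9 + 0.0420·80 + 0.1241·83 + 1.1495·13 = 56.3062
Δx_0 = L[0,2] · Δd_2 = 0.1550 · 20 = 3.1009

3.1009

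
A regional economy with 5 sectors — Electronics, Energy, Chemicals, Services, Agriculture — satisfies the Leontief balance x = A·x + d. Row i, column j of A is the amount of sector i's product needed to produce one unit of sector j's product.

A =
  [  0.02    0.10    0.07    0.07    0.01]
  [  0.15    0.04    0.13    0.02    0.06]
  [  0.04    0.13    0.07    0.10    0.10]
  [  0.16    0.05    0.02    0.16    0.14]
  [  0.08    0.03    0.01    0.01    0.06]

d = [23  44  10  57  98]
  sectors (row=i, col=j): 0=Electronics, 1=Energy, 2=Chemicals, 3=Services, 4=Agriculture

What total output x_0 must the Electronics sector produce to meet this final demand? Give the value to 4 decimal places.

41.7858

Form M = I − A:
  [  0.98   -0.10   -0.07   -0.07   -0.01]
  [ -0.15    0.96   -0.13   -0.02   -0.06]
  [ -0.04   -0.13    0.93   -0.10   -0.10]
  [ -0.16   -0.05   -0.02    0.84   -0.14]
  [ -0.08   -0.03   -0.01   -0.01    0.94]
Leontief inverse L = M⁻¹:
  [  1.0655    0.1316    0.1013    0.1045    0.0461]
  [  0.1923    1.0910    0.1694    0.0634    0.0991]
  [  0.1087    0.1744    1.1126    0.1475    0.1526]
  [  0.2337    0.1023    0.0603    1.2219    0.1974]
  [  0.1005    0.0490    0.0265    0.0255    1.0746]
Total output x = L · d:
  x_0 = 1.0655·23 + 0.1316·44 + 0.1013·10 + 0.1045·57 + 0.0461·98 = 41.7858
  x_1 = 0.1923·23 + 1.0910·44 + 0.1694·10 + 0.0634·57 + 0.0991·98 = 67.4517
  x_2 = 0.1087·23 + 0.1744·44 + 1.1126·10 + 0.1475·57 + 0.1526·98 = 44.6642
  x_3 = 0.2337·23 + 0.1023·44 + 0.0603·10 + 1.2219·57 + 0.1974·98 = 99.4777
  x_4 = 0.1005·23 + 0.0490·44 + 0.0265·10 + 0.0255·57 + 1.0746·98 = 111.4977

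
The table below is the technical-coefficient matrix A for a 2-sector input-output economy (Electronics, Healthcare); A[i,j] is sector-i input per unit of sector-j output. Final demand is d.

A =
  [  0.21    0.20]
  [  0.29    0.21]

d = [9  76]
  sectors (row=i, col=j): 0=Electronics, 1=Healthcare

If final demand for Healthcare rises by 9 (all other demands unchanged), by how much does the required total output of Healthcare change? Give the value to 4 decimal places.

Form M = I − A:
  [  0.79   -0.20]
  [ -0.29    0.79]
Leontief inverse L = M⁻¹:
  [  1.3955    0.3533]
  [  0.5123    1.3955]
Total output x = L · d:
  x_0 = 1.3955·9 + 0.3533·76 = 39.4100
  x_1 = 0.5123·9 + 1.3955·76 = 110.6695
Δx_1 = L[1,1] · Δd_1 = 1.3955 · 9 = 12.5596

12.5596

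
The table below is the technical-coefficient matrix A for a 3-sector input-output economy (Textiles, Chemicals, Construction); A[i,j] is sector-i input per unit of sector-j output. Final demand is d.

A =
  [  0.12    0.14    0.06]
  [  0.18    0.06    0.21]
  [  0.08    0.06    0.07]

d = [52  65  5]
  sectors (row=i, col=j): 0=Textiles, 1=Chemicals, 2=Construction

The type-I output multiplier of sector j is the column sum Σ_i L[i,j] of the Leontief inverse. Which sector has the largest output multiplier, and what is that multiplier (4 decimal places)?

Textiles (1.5563)

Form M = I − A:
  [  0.88   -0.14   -0.06]
  [ -0.18    0.94   -0.21]
  [ -0.08   -0.06    0.93]
Leontief inverse L = M⁻¹:
  [  1.1847    0.1840    0.1180]
  [  0.2533    1.1187    0.2690]
  [  0.1183    0.0880    1.1028]
Total output x = L · d:
  x_0 = 1.1847·52 + 0.1840·65 + 0.1180·5 = 74.1539
  x_1 = 0.2533·52 + 1.1187·65 + 0.2690·5 = 87.2321
  x_2 = 0.1183·52 + 0.0880·65 + 1.1028·5 = 17.3831
Output multipliers (column sums of L):
  Textiles: 1.5563
  Chemicals: 1.3907
  Construction: 1.4897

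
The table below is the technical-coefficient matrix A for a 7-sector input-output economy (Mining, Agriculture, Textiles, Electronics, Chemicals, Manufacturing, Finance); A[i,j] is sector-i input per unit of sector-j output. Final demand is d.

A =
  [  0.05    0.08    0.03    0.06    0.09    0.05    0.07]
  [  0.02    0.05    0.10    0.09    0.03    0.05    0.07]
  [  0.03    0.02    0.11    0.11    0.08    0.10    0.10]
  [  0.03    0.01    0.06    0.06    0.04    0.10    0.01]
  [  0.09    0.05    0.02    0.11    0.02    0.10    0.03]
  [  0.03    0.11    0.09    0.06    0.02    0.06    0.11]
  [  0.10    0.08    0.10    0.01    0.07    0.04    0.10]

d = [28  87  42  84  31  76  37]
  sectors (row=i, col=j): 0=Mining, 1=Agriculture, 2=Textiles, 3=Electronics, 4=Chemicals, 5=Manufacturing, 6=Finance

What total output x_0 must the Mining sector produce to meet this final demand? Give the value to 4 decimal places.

70.8288

Form M = I − A:
  [  0.95   -0.08   -0.03   -0.06   -0.09   -0.05   -0.07]
  [ -0.02    0.95   -0.10   -0.09   -0.03   -0.05   -0.07]
  [ -0.03   -0.02    0.89   -0.11   -0.08   -0.10   -0.10]
  [ -0.03   -0.01   -0.06    0.94   -0.04   -0.10   -0.01]
  [ -0.09   -0.05   -0.02   -0.11    0.98   -0.10   -0.03]
  [ -0.03   -0.11   -0.09   -0.06   -0.02    0.94   -0.11]
  [ -0.10   -0.08   -0.10   -0.01   -0.07   -0.04    0.90]
Leontief inverse L = M⁻¹:
  [  1.0897    0.1238    0.0855    0.1142    0.1263    0.1044    0.1221]
  [  0.0552    1.0884    0.1598    0.1425    0.0682    0.1055    0.1235]
  [  0.0806    0.0752    1.1867    0.1794    0.1297    0.1747    0.1716]
  [  0.0550    0.0426    0.1025    1.1008    0.0662    0.1424    0.0508]
  [  0.1226    0.0935    0.0735    0.1595    1.0559    0.1520    0.0805]
  [  0.0724    0.1589    0.1630    0.1200    0.0652    1.1207    0.1766]
  [  0.1483    0.1337    0.1697    0.0752    0.1203    0.1036    1.1694]
Total output x = L · d:
  x_0 = 1.0897·28 + 0.1238·87 + 0.0855·42 + 0.1142·84 + 0.1263·31 + 0.1044·76 + 0.1221·37 = 70.8288
  x_1 = 0.0552·28 + 1.0884·87 + 0.1598·42 + 0.1425·84 + 0.0682·31 + 0.1055·76 + 0.1235·37 = 129.6141
  x_2 = 0.0806·28 + 0.0752·87 + 1.1867·42 + 0.1794·84 + 0.1297·31 + 0.1747·76 + 0.1716·37 = 97.3572
  x_3 = 0.0550·28 + 0.0426·87 + 0.1025·42 + 1.1008·84 + 0.0662·31 + 0.1424·76 + 0.0508·37 = 116.7727
  x_4 = 0.1226·28 + 0.0935·87 + 0.0735·42 + 0.1595·84 + 1.0559·31 + 0.1520·76 + 0.0805·37 = 75.3267
  x_5 = 0.0724·28 + 0.1589·87 + 0.1630·42 + 0.1200·84 + 0.0652·31 + 1.1207·76 + 0.1766·37 = 126.4981
  x_6 = 0.1483·28 + 0.1337·87 + 0.1697·42 + 0.0752·84 + 0.1203·31 + 0.1036·76 + 1.1694·37 = 84.0981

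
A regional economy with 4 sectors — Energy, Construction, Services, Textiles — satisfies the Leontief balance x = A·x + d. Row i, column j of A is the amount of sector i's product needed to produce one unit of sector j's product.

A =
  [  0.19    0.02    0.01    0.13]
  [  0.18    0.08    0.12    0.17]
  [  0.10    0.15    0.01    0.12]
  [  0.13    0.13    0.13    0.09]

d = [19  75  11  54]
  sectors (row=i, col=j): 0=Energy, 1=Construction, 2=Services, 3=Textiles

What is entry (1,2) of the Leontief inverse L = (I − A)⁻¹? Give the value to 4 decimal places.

Form M = I − A:
  [  0.81   -0.02   -0.01   -0.13]
  [ -0.18    0.92   -0.12   -0.17]
  [ -0.10   -0.15    0.99   -0.12]
  [ -0.13   -0.13   -0.13    0.91]
Leontief inverse L = M⁻¹:
  [  1.2871    0.0643    0.0473    0.2021]
  [  0.3276    1.1646    0.1823    0.2884]
  [  0.2113    0.2078    1.0649    0.2094]
  [  0.2609    0.2052    0.1849    1.1989]
Total output x = L · d:
  x_0 = 1.2871·19 + 0.0643·75 + 0.0473·11 + 0.2021·54 = 40.7101
  x_1 = 0.3276·19 + 1.1646·75 + 0.1823·11 + 0.2884·54 = 111.1453
  x_2 = 0.2113·19 + 0.2078·75 + 1.0649·11 + 0.2094·54 = 42.6239
  x_3 = 0.2609·19 + 0.2052·75 + 0.1849·11 + 1.1989·54 = 87.1234

L[1,2] = 0.1823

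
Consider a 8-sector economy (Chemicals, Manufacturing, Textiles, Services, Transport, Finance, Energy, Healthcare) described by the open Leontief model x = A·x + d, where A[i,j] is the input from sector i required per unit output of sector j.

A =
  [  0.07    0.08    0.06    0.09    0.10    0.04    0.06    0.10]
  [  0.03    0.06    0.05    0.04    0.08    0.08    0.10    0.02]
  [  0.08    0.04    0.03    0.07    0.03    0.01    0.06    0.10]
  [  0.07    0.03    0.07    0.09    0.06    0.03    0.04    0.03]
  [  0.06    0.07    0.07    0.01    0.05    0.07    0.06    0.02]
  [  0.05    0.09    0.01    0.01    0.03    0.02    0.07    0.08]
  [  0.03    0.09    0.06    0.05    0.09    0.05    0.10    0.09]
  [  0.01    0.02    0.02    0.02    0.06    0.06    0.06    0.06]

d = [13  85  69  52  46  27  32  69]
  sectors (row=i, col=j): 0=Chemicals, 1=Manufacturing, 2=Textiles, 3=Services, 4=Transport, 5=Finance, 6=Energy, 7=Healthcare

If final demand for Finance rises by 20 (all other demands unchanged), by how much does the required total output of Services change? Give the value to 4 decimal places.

Form M = I − A:
  [  0.93   -0.08   -0.06   -0.09   -0.10   -0.04   -0.06   -0.10]
  [ -0.03    0.94   -0.05   -0.04   -0.08   -0.08   -0.10   -0.02]
  [ -0.08   -0.04    0.97   -0.07   -0.03   -0.01   -0.06   -0.10]
  [ -0.07   -0.03   -0.07    0.91   -0.06   -0.03   -0.04   -0.03]
  [ -0.06   -0.07   -0.07   -0.01    0.95   -0.07   -0.06   -0.02]
  [ -0.05   -0.09   -0.01   -0.01   -0.03    0.98   -0.07   -0.08]
  [ -0.03   -0.09   -0.06   -0.05   -0.09   -0.05    0.90   -0.09]
  [ -0.01   -0.02   -0.02   -0.02   -0.06   -0.06   -0.06    0.94]
Leontief inverse L = M⁻¹:
  [  1.1218    0.1422    0.1115    0.1395    0.1682    0.0916    0.1334    0.1628]
  [  0.0702    1.1142    0.0894    0.0760    0.1323    0.1191    0.1607    0.0715]
  [  0.1154    0.0829    1.0664    0.1079    0.0809    0.0462    0.1116    0.1473]
  [  0.1109    0.0745    0.1079    1.1300    0.1082    0.0634    0.0904    0.0773]
  [  0.0969    0.1182    0.1040    0.0438    1.0973    0.1044    0.1143    0.0685]
  [  0.0772    0.1299    0.0403    0.0380    0.0748    1.0544    0.1189    0.1192]
  [  0.0757    0.1503    0.1068    0.0928    0.1535    0.0992    1.1720    0.1495]
  [  0.0342    0.0540    0.0441    0.0406    0.0932    0.0861    0.0988    1.0934]
Total output x = L · d:
  x_0 = 1.1218·13 + 0.1422·85 + 0.1115·69 + 0.1395·52 + 0.1682·46 + 0.0916·27 + 0.1334·32 + 0.1628·69 = 67.3327
  x_1 = 0.0702·13 + 1.1142·85 + 0.0894·69 + 0.0760·52 + 0.1323·46 + 0.1191·27 + 0.1607·32 + 0.0715·69 = 125.1171
  x_2 = 0.1154·13 + 0.0829·85 + 1.0664·69 + 0.1079·52 + 0.0809·46 + 0.0462·27 + 0.1116·32 + 0.1473·69 = 106.4379
  x_3 = 0.1109·13 + 0.0745·85 + 0.1079·69 + 1.1300·52 + 0.1082·46 + 0.0634·27 + 0.0904·32 + 0.0773·69 = 88.8879
  x_4 = 0.0969·13 + 0.1182·85 + 0.1040·69 + 0.0438·52 + 1.0973·46 + 0.1044·27 + 0.1143·32 + 0.0685·69 = 82.4298
  x_5 = 0.0772·13 + 0.1299·85 + 0.0403·69 + 0.0380·52 + 0.0748·46 + 1.0544·27 + 0.1189·32 + 0.1192·69 = 60.7461
  x_6 = 0.0757·13 + 0.1503·85 + 0.1068·69 + 0.0928·52 + 0.1535·46 + 0.0992·27 + 1.1720·32 + 0.1495·69 = 83.5043
  x_7 = 0.0342·13 + 0.0540·85 + 0.0441·69 + 0.0406·52 + 0.0932·46 + 0.0861·27 + 0.0988·32 + 1.0934·69 = 95.4074
Δx_3 = L[3,5] · Δd_5 = 0.0634 · 20 = 1.2673

1.2673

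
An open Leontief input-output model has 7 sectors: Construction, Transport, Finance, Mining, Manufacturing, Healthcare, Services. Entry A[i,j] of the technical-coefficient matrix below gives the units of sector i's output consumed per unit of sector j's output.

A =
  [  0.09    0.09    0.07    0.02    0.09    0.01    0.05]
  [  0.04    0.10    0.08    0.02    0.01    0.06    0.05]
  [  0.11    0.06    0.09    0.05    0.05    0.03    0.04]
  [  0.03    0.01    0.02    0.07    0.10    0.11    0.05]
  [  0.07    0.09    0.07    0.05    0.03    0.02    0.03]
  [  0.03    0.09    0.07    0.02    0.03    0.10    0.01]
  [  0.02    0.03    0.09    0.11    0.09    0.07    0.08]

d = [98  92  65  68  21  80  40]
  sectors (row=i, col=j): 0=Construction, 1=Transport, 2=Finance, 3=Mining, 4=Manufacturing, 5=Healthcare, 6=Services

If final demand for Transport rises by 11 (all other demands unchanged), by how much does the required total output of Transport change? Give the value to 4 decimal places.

Form M = I − A:
  [  0.91   -0.09   -0.07   -0.02   -0.09   -0.01   -0.05]
  [ -0.04    0.90   -0.08   -0.02   -0.01   -0.06   -0.05]
  [ -0.11   -0.06    0.91   -0.05   -0.05   -0.03   -0.04]
  [ -0.03   -0.01   -0.02    0.93   -0.10   -0.11   -0.05]
  [ -0.07   -0.09   -0.07   -0.05    0.97   -0.02   -0.03]
  [ -0.03   -0.09   -0.07   -0.02   -0.03    0.90   -0.01]
  [ -0.02   -0.03   -0.09   -0.11   -0.09   -0.07    0.92]
Leontief inverse L = M⁻¹:
  [  1.1345    0.1418    0.1220    0.0514    0.1272    0.0416    0.0821]
  [  0.0747    1.1433    0.1251    0.0461    0.0399    0.0937    0.0765]
  [  0.1564    0.1107    1.1417    0.0820    0.0917    0.0649    0.0723]
  [  0.0632    0.0537    0.0631    1.1005    0.1347    0.1497    0.0749]
  [  0.1067    0.1323    0.1129    0.0762    1.0628    0.0512    0.0572]
  [  0.0631    0.1342    0.1122    0.0414    0.0553    1.1333    0.0320]
  [  0.0652    0.0808    0.1455    0.1528    0.1373    0.1194    1.1153]
Total output x = L · d:
  x_0 = 1.1345·98 + 0.1418·92 + 0.1220·65 + 0.0514·68 + 0.1272·21 + 0.0416·80 + 0.0821·40 = 144.9381
  x_1 = 0.0747·98 + 1.1433·92 + 0.1251·65 + 0.0461·68 + 0.0399·21 + 0.0937·80 + 0.0765·40 = 135.1751
  x_2 = 0.1564·98 + 0.1107·92 + 1.1417·65 + 0.0820·68 + 0.0917·21 + 0.0649·80 + 0.0723·40 = 115.2973
  x_3 = 0.0632·98 + 0.0537·92 + 0.0631·65 + 1.1005·68 + 0.1347·21 + 0.1497·80 + 0.0749·40 = 107.8688
  x_4 = 0.1067·98 + 0.1323·92 + 0.1129·65 + 0.0762·68 + 1.0628·21 + 0.0512·80 + 0.0572·40 = 63.8475
  x_5 = 0.0631·98 + 0.1342·92 + 0.1122·65 + 0.0414·68 + 0.0553·21 + 1.1333·80 + 0.0320·40 = 121.7386
  x_6 = 0.0652·98 + 0.0808·92 + 0.1455·65 + 0.1528·68 + 0.1373·21 + 0.1194·80 + 1.1153·40 = 90.7221
Δx_1 = L[1,1] · Δd_1 = 1.1433 · 11 = 12.5768

12.5768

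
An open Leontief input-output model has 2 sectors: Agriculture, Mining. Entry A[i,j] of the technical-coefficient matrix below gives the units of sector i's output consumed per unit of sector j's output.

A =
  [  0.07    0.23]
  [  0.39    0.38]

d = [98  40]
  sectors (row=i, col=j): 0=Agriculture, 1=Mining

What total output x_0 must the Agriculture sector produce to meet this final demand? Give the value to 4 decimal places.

Form M = I − A:
  [  0.93   -0.23]
  [ -0.39    0.62]
Leontief inverse L = M⁻¹:
  [  1.2734    0.4724]
  [  0.8010    1.9100]
Total output x = L · d:
  x_0 = 1.2734·98 + 0.4724·40 = 143.6845
  x_1 = 0.8010·98 + 1.9100·40 = 154.8983

143.6845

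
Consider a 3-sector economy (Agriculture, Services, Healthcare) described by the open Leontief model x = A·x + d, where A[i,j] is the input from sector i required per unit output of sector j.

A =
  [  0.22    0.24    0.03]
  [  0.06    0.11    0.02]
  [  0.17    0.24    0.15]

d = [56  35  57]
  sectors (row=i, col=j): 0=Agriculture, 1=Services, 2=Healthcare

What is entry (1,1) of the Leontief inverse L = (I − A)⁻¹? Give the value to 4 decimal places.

Form M = I − A:
  [  0.78   -0.24   -0.03]
  [ -0.06    0.89   -0.02]
  [ -0.17   -0.24    0.85]
Leontief inverse L = M⁻¹:
  [  1.3227    0.3716    0.0554]
  [  0.0957    1.1577    0.0306]
  [  0.2916    0.4012    1.1962]
Total output x = L · d:
  x_0 = 1.3227·56 + 0.3716·35 + 0.0554·57 = 90.2389
  x_1 = 0.0957·56 + 1.1577·35 + 0.0306·57 = 47.6241
  x_2 = 0.2916·56 + 0.4012·35 + 1.1962·57 = 98.5534

L[1,1] = 1.1577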